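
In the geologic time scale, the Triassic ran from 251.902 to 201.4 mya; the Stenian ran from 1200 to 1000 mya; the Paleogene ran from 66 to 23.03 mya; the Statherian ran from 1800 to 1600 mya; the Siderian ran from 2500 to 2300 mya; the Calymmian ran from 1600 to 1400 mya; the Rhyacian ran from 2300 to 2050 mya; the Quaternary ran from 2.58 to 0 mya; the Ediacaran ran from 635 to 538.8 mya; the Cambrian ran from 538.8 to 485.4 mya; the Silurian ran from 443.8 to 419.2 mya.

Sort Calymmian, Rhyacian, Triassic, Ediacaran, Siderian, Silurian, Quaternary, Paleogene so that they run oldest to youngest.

Siderian → Rhyacian → Calymmian → Ediacaran → Silurian → Triassic → Paleogene → Quaternary

Read off each span (Ma): Calymmian 1600–1400; Rhyacian 2300–2050; Triassic 251.902–201.4; Ediacaran 635–538.8; Siderian 2500–2300; Silurian 443.8–419.2; Quaternary 2.58–0; Paleogene 66–23.03.
Larger Ma is older, so oldest→youngest is Siderian, Rhyacian, Calymmian, Ediacaran, Silurian, Triassic, Paleogene, Quaternary.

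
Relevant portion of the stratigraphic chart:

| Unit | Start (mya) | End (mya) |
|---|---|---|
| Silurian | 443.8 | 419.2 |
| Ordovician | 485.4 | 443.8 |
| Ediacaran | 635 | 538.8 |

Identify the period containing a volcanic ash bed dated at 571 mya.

Ediacaran

571 Ma lies between 635 and 538.8 Ma, so it falls in the Ediacaran.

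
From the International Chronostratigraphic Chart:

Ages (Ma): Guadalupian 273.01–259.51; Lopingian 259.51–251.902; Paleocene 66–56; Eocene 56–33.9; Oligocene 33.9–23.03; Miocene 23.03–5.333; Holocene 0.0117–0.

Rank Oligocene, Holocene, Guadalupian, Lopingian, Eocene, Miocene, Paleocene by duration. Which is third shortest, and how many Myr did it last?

Start − end for each: Oligocene 33.9 − 23.03 = 10.87; Holocene 0.0117 − 0 = 0.0117; Guadalupian 273.01 − 259.51 = 13.5; Lopingian 259.51 − 251.902 = 7.608; Eocene 56 − 33.9 = 22.1; Miocene 23.03 − 5.333 = 17.697; Paleocene 66 − 56 = 10.
Ranking these from shortest: Holocene < Lopingian < Paleocene < Oligocene < Guadalupian < Miocene < Eocene.
Position 3 in that ranking is Paleocene, which lasted 10 Myr.

Paleocene, 10 million years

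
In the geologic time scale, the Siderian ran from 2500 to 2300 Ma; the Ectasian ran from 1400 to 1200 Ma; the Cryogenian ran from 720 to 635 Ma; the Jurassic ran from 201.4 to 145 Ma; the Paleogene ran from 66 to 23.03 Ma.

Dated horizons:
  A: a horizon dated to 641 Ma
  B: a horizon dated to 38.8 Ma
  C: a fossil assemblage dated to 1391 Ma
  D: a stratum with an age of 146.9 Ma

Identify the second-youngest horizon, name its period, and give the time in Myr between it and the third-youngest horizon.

Smaller Ma means younger, so youngest first: B 38.8 < D 146.9 < A 641 < C 1391.
Counting 2 along gives D (146.9 Ma); the excerpt puts that inside the Jurassic, 201.4–145 Ma.
Next in line is A (641 Ma), and 641 − 146.9 = 494.1 Myr.

D, in the Jurassic; 494.1 million years to A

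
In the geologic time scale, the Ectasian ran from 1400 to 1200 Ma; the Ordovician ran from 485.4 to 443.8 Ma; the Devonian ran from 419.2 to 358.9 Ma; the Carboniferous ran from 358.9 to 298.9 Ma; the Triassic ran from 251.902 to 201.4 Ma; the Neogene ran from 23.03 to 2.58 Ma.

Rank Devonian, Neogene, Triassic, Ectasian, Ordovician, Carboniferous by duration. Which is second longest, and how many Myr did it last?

Start − end for each: Devonian 419.2 − 358.9 = 60.3; Neogene 23.03 − 2.58 = 20.45; Triassic 251.902 − 201.4 = 50.502; Ectasian 1400 − 1200 = 200; Ordovician 485.4 − 443.8 = 41.6; Carboniferous 358.9 − 298.9 = 60.
Ranking these from longest: Ectasian > Devonian > Carboniferous > Triassic > Ordovician > Neogene.
Position 2 in that ranking is Devonian, which lasted 60.3 Myr.

Devonian, 60.3 million years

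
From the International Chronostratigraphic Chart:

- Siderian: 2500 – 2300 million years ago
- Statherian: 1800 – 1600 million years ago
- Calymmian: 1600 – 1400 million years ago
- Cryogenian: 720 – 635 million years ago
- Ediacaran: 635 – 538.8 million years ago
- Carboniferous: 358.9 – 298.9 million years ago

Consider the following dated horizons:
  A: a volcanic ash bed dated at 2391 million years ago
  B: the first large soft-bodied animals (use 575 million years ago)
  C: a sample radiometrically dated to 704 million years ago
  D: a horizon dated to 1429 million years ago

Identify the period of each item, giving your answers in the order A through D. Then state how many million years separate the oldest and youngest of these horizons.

A — Siderian; B — Ediacaran; C — Cryogenian; D — Calymmian; span 1816 million years

A: 2391 Ma lies in 2500–2300 Ma, so Siderian.
B: 575 Ma lies in 635–538.8 Ma, so Ediacaran.
C: 704 Ma lies in 720–635 Ma, so Cryogenian.
D: 1429 Ma lies in 1600–1400 Ma, so Calymmian.
Oldest = 2391 Ma, youngest = 575 Ma → span 1816 Myr.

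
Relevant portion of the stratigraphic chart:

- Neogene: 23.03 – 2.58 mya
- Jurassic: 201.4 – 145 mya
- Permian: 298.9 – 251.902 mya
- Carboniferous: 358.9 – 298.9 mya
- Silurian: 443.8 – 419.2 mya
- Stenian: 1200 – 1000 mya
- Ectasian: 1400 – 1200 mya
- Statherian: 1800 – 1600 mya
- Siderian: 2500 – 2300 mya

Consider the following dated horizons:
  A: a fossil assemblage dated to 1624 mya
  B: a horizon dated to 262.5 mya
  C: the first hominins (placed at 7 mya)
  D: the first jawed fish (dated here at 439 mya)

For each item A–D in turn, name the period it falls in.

Match each age against the start–end ranges in the excerpt: A = 1624 Ma → Statherian (1800–1600); B = 262.5 Ma → Permian (298.9–251.902); C = 7 Ma → Neogene (23.03–2.58); D = 439 Ma → Silurian (443.8–419.2).

A — Statherian; B — Permian; C — Neogene; D — Silurian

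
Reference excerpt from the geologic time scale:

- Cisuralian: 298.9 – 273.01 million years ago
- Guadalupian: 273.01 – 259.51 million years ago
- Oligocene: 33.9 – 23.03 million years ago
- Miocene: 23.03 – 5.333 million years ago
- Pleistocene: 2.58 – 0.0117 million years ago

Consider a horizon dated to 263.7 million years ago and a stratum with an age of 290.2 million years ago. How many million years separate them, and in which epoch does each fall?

Elapsed time: 290.2 − 263.7 = 26.5 Myr.
263.7 Ma lies within 273.01–259.51 Ma: Guadalupian.
290.2 Ma lies within 298.9–273.01 Ma: Cisuralian.

26.5 million years apart; the first in the Guadalupian, the second in the Cisuralian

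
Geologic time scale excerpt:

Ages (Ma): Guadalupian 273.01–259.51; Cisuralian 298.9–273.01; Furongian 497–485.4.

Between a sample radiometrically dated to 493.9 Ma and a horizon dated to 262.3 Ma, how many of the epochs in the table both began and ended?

493.9 Ma sits inside the Furongian (497–485.4) and 262.3 Ma inside the Guadalupian (273.01–259.51); neither of those is wholly between the two dates.
The listed epochs lying completely between them are Cisuralian — 1 in all.

1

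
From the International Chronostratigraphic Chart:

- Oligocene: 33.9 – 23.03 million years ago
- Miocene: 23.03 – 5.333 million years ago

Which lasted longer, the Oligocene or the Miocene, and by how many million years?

Oligocene: 33.9 − 23.03 = 10.87 Myr.
Miocene: 23.03 − 5.333 = 17.697 Myr.
Difference: 17.697 − 10.87 = 6.827 Myr, so the Miocene was longer.

Miocene, by 6.827 million years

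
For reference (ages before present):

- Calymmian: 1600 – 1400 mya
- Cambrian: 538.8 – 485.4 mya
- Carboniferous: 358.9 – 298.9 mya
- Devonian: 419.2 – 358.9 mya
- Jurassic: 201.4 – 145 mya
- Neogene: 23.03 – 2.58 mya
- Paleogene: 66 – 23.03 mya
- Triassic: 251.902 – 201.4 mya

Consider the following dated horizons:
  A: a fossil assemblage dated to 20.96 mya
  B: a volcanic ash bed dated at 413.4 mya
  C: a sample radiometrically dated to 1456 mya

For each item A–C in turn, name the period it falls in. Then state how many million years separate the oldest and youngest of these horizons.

A — Neogene; B — Devonian; C — Calymmian; span 1435.04 million years

Match each age against the start–end ranges in the excerpt: A = 20.96 Ma → Neogene (23.03–2.58); B = 413.4 Ma → Devonian (419.2–358.9); C = 1456 Ma → Calymmian (1600–1400).
The largest age is 1456 Ma and the smallest is 20.96 Ma; their difference is 1435.04 Myr.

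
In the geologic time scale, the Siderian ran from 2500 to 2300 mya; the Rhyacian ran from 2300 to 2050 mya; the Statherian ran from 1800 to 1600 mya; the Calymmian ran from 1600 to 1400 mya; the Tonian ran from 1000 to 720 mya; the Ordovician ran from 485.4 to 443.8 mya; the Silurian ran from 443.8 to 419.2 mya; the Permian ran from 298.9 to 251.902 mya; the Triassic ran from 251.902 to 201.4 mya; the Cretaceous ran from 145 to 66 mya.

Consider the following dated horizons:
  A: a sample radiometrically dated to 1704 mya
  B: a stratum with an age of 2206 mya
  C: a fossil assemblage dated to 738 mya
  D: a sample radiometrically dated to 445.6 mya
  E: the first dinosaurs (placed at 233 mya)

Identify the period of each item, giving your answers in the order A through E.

Match each age against the start–end ranges in the excerpt: A = 1704 Ma → Statherian (1800–1600); B = 2206 Ma → Rhyacian (2300–2050); C = 738 Ma → Tonian (1000–720); D = 445.6 Ma → Ordovician (485.4–443.8); E = 233 Ma → Triassic (251.902–201.4).

A — Statherian; B — Rhyacian; C — Tonian; D — Ordovician; E — Triassic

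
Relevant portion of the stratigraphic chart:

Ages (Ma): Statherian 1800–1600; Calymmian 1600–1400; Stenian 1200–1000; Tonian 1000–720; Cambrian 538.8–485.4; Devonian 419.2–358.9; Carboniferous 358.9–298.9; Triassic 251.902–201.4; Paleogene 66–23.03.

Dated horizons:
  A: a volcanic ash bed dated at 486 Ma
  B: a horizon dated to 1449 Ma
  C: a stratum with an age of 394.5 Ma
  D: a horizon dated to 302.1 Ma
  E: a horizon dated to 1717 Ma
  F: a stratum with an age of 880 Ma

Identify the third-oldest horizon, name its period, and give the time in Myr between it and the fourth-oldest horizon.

F, in the Tonian; 394 million years to A

Larger Ma means older, so oldest first: E 1717 > B 1449 > F 880 > A 486 > C 394.5 > D 302.1.
Counting 3 along gives F (880 Ma); the excerpt puts that inside the Tonian, 1000–720 Ma.
Next in line is A (486 Ma), and 880 − 486 = 394 Myr.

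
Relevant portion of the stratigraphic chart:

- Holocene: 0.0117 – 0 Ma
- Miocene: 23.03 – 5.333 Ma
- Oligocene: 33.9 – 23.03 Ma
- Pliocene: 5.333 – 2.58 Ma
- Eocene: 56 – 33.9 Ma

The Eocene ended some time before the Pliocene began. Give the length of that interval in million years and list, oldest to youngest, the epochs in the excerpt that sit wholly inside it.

The Eocene closes at 33.9 Ma and the Pliocene opens at 5.333 Ma, so the interval is 33.9 − 5.333 = 28.567 Myr.
An epoch fits inside if it starts at or after 33.9 Ma and ends at or before 5.333 Ma; oldest first that gives Oligocene, Miocene.

28.567 million years; Oligocene, Miocene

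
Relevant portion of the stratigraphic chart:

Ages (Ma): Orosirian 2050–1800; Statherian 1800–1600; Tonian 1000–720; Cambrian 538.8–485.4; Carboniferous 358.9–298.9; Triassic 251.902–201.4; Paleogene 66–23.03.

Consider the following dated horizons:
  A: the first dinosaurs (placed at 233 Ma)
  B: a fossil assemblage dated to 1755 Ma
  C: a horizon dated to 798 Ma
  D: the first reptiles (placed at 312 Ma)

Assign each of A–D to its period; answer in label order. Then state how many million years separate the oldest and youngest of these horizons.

Match each age against the start–end ranges in the excerpt: A = 233 Ma → Triassic (251.902–201.4); B = 1755 Ma → Statherian (1800–1600); C = 798 Ma → Tonian (1000–720); D = 312 Ma → Carboniferous (358.9–298.9).
The largest age is 1755 Ma and the smallest is 233 Ma; their difference is 1522 Myr.

A — Triassic; B — Statherian; C — Tonian; D — Carboniferous; span 1522 million years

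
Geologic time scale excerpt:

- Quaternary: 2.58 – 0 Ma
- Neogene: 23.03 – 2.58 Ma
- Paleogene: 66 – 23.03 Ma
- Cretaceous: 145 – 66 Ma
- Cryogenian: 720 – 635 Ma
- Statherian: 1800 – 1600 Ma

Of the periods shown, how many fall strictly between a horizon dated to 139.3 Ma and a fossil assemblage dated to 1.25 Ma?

2

139.3 Ma sits inside the Cretaceous (145–66) and 1.25 Ma inside the Quaternary (2.58–0); neither of those is wholly between the two dates.
The listed periods lying completely between them are Paleogene, Neogene — 2 in all.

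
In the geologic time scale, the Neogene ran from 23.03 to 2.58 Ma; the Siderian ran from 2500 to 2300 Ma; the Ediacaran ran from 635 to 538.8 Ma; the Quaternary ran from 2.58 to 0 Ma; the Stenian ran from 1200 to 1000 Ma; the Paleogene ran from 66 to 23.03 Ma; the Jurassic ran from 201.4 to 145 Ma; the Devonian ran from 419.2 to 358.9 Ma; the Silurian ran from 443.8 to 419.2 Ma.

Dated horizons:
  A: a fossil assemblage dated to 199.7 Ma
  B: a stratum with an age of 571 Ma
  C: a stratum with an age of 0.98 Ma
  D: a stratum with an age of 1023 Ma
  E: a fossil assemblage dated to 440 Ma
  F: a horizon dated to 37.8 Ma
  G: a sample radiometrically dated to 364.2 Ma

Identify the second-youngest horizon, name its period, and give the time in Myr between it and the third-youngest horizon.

Sorted youngest-first by Ma: C (0.98), F (37.8), A (199.7), G (364.2), E (440), B (571), D (1023).
The second youngest is F at 37.8 Ma, which lies in 66–23.03 Ma: the Paleogene.
The third youngest is A at 199.7 Ma; separation = |37.8 − 199.7| = 161.9 Myr.

F, in the Paleogene; 161.9 million years to A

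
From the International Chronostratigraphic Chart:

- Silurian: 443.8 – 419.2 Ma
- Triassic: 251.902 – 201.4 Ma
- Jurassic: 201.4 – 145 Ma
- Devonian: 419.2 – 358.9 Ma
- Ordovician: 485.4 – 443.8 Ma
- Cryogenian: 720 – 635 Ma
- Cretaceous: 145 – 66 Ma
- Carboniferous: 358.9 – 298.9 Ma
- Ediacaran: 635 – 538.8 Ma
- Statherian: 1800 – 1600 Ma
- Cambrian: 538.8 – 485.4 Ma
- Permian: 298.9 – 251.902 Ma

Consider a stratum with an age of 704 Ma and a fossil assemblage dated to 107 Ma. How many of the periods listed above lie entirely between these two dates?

9

704 Ma sits inside the Cryogenian (720–635) and 107 Ma inside the Cretaceous (145–66); neither of those is wholly between the two dates.
The listed periods lying completely between them are Ediacaran, Cambrian, Ordovician, Silurian, Devonian, Carboniferous, Permian, Triassic, Jurassic — 9 in all.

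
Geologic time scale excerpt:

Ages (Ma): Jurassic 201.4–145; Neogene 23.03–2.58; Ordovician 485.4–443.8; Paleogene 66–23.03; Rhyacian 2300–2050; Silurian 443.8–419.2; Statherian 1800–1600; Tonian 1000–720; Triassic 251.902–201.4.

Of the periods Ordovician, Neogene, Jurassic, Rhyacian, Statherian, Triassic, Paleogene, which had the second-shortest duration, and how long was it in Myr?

Ordovician, 41.6 million years

Durations: Ordovician 41.6; Neogene 20.45; Jurassic 56.4; Rhyacian 250; Statherian 200; Triassic 50.502; Paleogene 42.97 Myr.
Sorted shortest-first: Neogene (20.45), Ordovician (41.6), Paleogene (42.97), Triassic (50.502), Jurassic (56.4), Statherian (200), Rhyacian (250).
The second shortest is Ordovician at 41.6 Myr.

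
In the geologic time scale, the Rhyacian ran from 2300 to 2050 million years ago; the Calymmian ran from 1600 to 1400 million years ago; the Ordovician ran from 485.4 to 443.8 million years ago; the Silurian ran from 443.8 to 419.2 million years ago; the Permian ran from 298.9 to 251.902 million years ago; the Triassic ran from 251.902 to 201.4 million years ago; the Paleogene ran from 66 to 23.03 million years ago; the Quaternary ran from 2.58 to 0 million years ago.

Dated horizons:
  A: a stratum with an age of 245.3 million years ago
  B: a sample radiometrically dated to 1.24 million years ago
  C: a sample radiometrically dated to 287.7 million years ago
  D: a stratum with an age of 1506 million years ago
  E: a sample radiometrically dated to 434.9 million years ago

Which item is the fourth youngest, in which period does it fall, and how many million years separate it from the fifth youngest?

Smaller Ma means younger, so youngest first: B 1.24 < A 245.3 < C 287.7 < E 434.9 < D 1506.
Counting 4 along gives E (434.9 Ma); the excerpt puts that inside the Silurian, 443.8–419.2 Ma.
Next in line is D (1506 Ma), and 1506 − 434.9 = 1071.1 Myr.

E, in the Silurian; 1071.1 million years to D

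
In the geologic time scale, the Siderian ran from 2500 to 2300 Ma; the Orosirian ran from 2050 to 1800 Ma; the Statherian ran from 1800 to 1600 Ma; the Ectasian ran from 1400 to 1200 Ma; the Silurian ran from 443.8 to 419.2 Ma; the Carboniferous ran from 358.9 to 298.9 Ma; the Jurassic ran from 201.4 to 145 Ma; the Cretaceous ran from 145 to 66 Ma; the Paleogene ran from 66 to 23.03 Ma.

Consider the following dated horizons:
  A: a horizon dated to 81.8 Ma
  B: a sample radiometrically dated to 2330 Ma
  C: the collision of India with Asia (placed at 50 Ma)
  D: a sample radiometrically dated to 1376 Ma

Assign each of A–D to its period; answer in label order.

A — Cretaceous; B — Siderian; C — Paleogene; D — Ectasian

A: 81.8 Ma lies in 145–66 Ma, so Cretaceous.
B: 2330 Ma lies in 2500–2300 Ma, so Siderian.
C: 50 Ma lies in 66–23.03 Ma, so Paleogene.
D: 1376 Ma lies in 1400–1200 Ma, so Ectasian.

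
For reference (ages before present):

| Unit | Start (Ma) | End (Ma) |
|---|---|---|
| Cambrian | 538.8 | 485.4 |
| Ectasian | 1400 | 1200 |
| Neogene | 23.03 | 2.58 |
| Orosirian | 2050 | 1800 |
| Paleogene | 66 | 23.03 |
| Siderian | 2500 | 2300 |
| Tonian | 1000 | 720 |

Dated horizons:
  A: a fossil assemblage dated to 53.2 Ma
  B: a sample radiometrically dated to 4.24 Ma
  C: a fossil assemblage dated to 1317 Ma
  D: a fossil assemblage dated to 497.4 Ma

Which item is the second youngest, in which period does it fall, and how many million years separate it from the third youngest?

Smaller Ma means younger, so youngest first: B 4.24 < A 53.2 < D 497.4 < C 1317.
Counting 2 along gives A (53.2 Ma); the excerpt puts that inside the Paleogene, 66–23.03 Ma.
Next in line is D (497.4 Ma), and 497.4 − 53.2 = 444.2 Myr.

A, in the Paleogene; 444.2 million years to D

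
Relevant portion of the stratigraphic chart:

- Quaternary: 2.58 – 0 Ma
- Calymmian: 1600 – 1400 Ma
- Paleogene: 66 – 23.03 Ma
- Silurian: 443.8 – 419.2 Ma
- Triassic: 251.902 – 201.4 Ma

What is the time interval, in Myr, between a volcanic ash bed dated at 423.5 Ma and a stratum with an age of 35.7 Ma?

387.8 million years

423.5 − 35.7 = 387.8 million years.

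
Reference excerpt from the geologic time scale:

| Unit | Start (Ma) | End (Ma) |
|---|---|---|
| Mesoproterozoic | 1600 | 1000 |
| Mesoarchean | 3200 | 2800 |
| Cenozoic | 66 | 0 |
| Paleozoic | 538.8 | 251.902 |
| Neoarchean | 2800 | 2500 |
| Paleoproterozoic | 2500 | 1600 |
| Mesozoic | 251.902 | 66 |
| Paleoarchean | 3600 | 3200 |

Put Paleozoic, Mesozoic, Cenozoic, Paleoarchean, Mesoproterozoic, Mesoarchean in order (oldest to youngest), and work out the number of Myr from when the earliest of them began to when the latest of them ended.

Paleoarchean → Mesoarchean → Mesoproterozoic → Paleozoic → Mesozoic → Cenozoic; total span 3600 Myr

From the excerpt: Paleozoic 538.8–251.902; Mesozoic 251.902–66; Cenozoic 66–0; Paleoarchean 3600–3200; Mesoproterozoic 1600–1000; Mesoarchean 3200–2800 (Ma).
Larger Ma is earlier, so the oldest is Paleoarchean and the youngest is Cenozoic; oldest to youngest: Paleoarchean, Mesoarchean, Mesoproterozoic, Paleozoic, Mesozoic, Cenozoic.
Oldest start 3600 minus youngest end 0 gives 3600 Myr overall.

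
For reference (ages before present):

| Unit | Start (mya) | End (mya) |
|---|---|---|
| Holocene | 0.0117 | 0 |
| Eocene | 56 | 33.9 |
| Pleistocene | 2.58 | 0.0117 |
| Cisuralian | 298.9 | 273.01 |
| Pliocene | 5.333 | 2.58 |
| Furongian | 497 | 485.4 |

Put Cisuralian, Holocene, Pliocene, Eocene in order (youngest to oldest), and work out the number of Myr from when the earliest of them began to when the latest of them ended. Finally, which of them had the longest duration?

Start ages (Ma): Cisuralian 298.9, Eocene 56, Pliocene 5.333, Holocene 0.0117.
Ordered youngest to oldest: Holocene, Pliocene, Eocene, Cisuralian.
Span = 298.9 − 0 = 298.9 Myr.
Durations: Eocene 22.1, Cisuralian 25.89, Holocene 0.0117, Pliocene 2.753 → longest is Cisuralian (25.89 Myr).

Holocene, Pliocene, Eocene, Cisuralian; total span 298.9 Myr; longest is Cisuralian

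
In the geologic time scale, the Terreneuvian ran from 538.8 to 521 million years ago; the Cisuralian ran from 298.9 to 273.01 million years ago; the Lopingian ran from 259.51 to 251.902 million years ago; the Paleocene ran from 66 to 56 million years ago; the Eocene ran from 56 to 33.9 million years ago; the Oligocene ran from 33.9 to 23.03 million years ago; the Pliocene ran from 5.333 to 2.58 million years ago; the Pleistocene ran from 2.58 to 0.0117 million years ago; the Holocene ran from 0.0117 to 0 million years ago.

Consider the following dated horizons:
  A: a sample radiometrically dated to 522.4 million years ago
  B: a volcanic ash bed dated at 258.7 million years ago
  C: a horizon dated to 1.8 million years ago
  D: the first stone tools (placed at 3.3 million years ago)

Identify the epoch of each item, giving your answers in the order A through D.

A: 522.4 Ma lies in 538.8–521 Ma, so Terreneuvian.
B: 258.7 Ma lies in 259.51–251.902 Ma, so Lopingian.
C: 1.8 Ma lies in 2.58–0.0117 Ma, so Pleistocene.
D: 3.3 Ma lies in 5.333–2.58 Ma, so Pliocene.

A — Terreneuvian; B — Lopingian; C — Pleistocene; D — Pliocene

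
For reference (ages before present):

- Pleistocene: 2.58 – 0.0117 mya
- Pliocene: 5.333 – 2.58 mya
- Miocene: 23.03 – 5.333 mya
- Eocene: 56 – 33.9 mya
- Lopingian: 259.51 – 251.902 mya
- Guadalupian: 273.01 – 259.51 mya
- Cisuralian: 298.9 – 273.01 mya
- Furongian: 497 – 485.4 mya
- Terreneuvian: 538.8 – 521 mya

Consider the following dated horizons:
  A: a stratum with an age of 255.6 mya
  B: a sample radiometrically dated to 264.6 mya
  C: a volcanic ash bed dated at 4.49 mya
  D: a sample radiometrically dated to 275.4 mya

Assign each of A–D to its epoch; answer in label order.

A — Lopingian; B — Guadalupian; C — Pliocene; D — Cisuralian

A: 255.6 Ma lies in 259.51–251.902 Ma, so Lopingian.
B: 264.6 Ma lies in 273.01–259.51 Ma, so Guadalupian.
C: 4.49 Ma lies in 5.333–2.58 Ma, so Pliocene.
D: 275.4 Ma lies in 298.9–273.01 Ma, so Cisuralian.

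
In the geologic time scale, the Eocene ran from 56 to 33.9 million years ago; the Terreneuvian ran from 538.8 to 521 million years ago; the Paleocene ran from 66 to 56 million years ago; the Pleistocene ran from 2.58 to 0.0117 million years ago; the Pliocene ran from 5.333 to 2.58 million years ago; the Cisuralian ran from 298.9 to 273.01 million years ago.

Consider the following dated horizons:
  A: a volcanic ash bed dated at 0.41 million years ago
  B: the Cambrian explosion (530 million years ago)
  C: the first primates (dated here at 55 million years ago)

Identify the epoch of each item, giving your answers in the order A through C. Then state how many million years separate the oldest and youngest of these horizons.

Match each age against the start–end ranges in the excerpt: A = 0.41 Ma → Pleistocene (2.58–0.0117); B = 530 Ma → Terreneuvian (538.8–521); C = 55 Ma → Eocene (56–33.9).
The largest age is 530 Ma and the smallest is 0.41 Ma; their difference is 529.59 Myr.

A — Pleistocene; B — Terreneuvian; C — Eocene; span 529.59 million years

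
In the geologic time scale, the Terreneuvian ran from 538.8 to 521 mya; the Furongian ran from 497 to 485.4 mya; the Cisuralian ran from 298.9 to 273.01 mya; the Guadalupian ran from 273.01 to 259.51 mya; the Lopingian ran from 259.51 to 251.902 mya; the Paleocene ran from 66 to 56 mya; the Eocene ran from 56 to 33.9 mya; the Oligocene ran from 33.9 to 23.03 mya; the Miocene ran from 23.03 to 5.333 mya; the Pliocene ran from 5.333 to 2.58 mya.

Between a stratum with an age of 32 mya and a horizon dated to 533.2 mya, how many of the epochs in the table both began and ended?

533.2 Ma sits inside the Terreneuvian (538.8–521) and 32 Ma inside the Oligocene (33.9–23.03); neither of those is wholly between the two dates.
The listed epochs lying completely between them are Furongian, Cisuralian, Guadalupian, Lopingian, Paleocene, Eocene — 6 in all.

6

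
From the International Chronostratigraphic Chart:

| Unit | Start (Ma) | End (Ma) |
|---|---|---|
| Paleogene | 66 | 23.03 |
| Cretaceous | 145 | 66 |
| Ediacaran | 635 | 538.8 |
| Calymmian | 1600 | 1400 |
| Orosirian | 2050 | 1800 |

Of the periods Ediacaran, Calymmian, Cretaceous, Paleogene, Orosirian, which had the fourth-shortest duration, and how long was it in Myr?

Calymmian, 200 million years

Start − end for each: Ediacaran 635 − 538.8 = 96.2; Calymmian 1600 − 1400 = 200; Cretaceous 145 − 66 = 79; Paleogene 66 − 23.03 = 42.97; Orosirian 2050 − 1800 = 250.
Ranking these from shortest: Paleogene < Cretaceous < Ediacaran < Calymmian < Orosirian.
Position 4 in that ranking is Calymmian, which lasted 200 Myr.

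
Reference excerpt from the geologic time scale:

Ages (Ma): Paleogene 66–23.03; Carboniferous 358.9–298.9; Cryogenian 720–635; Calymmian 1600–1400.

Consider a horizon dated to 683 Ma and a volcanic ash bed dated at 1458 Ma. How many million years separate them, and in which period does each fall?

Elapsed time: 1458 − 683 = 775 Myr.
683 Ma lies within 720–635 Ma: Cryogenian.
1458 Ma lies within 1600–1400 Ma: Calymmian.

775 million years apart; the first in the Cryogenian, the second in the Calymmian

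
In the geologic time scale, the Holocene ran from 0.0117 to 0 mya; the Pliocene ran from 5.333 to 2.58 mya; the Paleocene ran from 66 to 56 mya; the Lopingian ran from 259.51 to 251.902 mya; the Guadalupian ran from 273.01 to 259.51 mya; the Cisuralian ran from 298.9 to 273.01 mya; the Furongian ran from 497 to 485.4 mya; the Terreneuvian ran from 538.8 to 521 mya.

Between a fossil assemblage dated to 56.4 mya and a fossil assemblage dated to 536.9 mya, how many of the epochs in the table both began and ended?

536.9 Ma sits inside the Terreneuvian (538.8–521) and 56.4 Ma inside the Paleocene (66–56); neither of those is wholly between the two dates.
The listed epochs lying completely between them are Furongian, Cisuralian, Guadalupian, Lopingian — 4 in all.

4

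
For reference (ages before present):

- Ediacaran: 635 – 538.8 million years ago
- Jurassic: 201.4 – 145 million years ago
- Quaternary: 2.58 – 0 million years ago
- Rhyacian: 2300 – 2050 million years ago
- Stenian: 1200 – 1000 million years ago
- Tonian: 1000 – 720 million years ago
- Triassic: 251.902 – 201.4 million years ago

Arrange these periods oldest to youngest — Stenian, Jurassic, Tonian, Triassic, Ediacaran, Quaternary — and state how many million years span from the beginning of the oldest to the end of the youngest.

From the excerpt: Stenian 1200–1000; Jurassic 201.4–145; Tonian 1000–720; Triassic 251.902–201.4; Ediacaran 635–538.8; Quaternary 2.58–0 (Ma).
Larger Ma is earlier, so the oldest is Stenian and the youngest is Quaternary; oldest to youngest: Stenian, Tonian, Ediacaran, Triassic, Jurassic, Quaternary.
Oldest start 1200 minus youngest end 0 gives 1200 Myr overall.

Stenian → Tonian → Ediacaran → Triassic → Jurassic → Quaternary; total span 1200 Myr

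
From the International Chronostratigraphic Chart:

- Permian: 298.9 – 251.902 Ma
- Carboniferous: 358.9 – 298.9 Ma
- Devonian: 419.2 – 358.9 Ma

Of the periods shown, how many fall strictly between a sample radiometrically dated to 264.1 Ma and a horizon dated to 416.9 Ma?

1

The older date is 416.9 Ma and the younger is 264.1 Ma.
Periods with start < 416.9 and end > 264.1 Ma: Carboniferous (358.9–298.9).
That is 1 complete period.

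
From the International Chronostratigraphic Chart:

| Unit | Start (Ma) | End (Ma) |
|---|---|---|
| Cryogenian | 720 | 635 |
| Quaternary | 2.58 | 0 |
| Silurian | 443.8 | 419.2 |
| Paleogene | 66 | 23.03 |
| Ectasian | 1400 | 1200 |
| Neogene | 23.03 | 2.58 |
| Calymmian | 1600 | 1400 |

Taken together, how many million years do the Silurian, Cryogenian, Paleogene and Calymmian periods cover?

Each duration: Silurian = 24.6; Cryogenian = 85; Paleogene = 42.97; Calymmian = 200.
Sum: 24.6 + 85 + 42.97 + 200 = 352.57 Myr.

352.57 million years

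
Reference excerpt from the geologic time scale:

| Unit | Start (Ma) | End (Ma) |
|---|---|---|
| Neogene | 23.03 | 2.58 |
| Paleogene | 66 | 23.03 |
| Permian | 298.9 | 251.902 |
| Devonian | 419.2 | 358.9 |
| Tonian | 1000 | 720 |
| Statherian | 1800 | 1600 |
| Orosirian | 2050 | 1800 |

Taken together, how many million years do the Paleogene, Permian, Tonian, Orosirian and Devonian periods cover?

680.268 million years

Each duration: Paleogene = 42.97; Permian = 46.998; Tonian = 280; Orosirian = 250; Devonian = 60.3.
Sum: 42.97 + 46.998 + 280 + 250 + 60.3 = 680.268 Myr.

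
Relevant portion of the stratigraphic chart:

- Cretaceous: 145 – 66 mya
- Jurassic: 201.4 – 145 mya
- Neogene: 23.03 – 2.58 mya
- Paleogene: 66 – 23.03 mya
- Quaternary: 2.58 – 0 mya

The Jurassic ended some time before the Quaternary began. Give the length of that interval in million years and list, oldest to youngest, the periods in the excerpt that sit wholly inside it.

142.42 million years; Cretaceous, Paleogene, Neogene

The Jurassic closes at 145 Ma and the Quaternary opens at 2.58 Ma, so the interval is 145 − 2.58 = 142.42 Myr.
A period fits inside if it starts at or after 145 Ma and ends at or before 2.58 Ma; oldest first that gives Cretaceous, Paleogene, Neogene.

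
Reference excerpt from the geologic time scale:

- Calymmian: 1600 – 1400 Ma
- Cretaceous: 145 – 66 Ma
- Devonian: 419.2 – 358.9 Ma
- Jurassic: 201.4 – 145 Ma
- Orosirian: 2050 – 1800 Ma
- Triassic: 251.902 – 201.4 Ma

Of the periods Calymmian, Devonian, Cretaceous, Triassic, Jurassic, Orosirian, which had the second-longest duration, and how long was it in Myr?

Calymmian, 200 million years

Durations: Calymmian 200; Devonian 60.3; Cretaceous 79; Triassic 50.502; Jurassic 56.4; Orosirian 250 Myr.
Sorted longest-first: Orosirian (250), Calymmian (200), Cretaceous (79), Devonian (60.3), Jurassic (56.4), Triassic (50.502).
The second longest is Calymmian at 200 Myr.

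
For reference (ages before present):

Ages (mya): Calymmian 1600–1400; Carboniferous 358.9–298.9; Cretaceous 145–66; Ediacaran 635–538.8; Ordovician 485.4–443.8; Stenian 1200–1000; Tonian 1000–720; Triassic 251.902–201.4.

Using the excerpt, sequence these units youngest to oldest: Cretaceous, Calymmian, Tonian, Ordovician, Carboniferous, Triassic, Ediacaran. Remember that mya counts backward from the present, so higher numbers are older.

Cretaceous, Triassic, Carboniferous, Ordovician, Ediacaran, Tonian, Calymmian

Read off each span (Ma): Cretaceous 145–66; Calymmian 1600–1400; Tonian 1000–720; Ordovician 485.4–443.8; Carboniferous 358.9–298.9; Triassic 251.902–201.4; Ediacaran 635–538.8.
Larger Ma is older, so oldest→youngest is Calymmian, Tonian, Ediacaran, Ordovician, Carboniferous, Triassic, Cretaceous; reverse it for youngest→oldest.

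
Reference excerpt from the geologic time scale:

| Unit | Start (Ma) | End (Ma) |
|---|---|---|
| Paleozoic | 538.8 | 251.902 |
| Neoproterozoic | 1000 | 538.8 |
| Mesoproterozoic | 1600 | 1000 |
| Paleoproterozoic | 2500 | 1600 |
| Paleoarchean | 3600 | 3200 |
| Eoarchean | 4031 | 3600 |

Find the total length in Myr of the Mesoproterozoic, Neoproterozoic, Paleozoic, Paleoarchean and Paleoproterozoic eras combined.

Duration is start − end for each: (1600 − 1000) + (1000 − 538.8) + (538.8 − 251.902) + (3600 − 3200) + (2500 − 1600).
That is 600 + 461.2 + 286.898 + 400 + 900, which totals 2648.098 million years.

2648.098 million years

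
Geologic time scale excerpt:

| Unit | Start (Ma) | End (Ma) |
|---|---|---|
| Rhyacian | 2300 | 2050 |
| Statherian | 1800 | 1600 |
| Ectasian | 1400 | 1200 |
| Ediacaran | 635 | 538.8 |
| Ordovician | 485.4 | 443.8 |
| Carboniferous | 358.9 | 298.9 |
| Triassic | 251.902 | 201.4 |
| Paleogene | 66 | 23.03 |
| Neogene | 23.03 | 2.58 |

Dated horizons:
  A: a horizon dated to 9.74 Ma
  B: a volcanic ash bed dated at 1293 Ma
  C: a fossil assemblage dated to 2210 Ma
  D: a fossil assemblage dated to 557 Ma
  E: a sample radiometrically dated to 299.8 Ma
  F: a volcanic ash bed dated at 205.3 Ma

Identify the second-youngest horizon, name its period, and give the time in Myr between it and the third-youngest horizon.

Smaller Ma means younger, so youngest first: A 9.74 < F 205.3 < E 299.8 < D 557 < B 1293 < C 2210.
Counting 2 along gives F (205.3 Ma); the excerpt puts that inside the Triassic, 251.902–201.4 Ma.
Next in line is E (299.8 Ma), and 299.8 − 205.3 = 94.5 Myr.

F, in the Triassic; 94.5 million years to E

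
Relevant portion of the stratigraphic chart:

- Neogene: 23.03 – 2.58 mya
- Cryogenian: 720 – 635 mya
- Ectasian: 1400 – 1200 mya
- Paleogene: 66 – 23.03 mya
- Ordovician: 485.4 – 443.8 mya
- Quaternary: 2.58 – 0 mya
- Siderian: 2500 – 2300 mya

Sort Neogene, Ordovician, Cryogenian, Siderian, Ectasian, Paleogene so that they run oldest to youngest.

Siderian, Ectasian, Cryogenian, Ordovician, Paleogene, Neogene

Sorting by start age (descending Ma, since larger Ma = older): Siderian start 2500, Ectasian start 1400, Cryogenian start 720, Ordovician start 485.4, Paleogene start 66, Neogene start 23.03.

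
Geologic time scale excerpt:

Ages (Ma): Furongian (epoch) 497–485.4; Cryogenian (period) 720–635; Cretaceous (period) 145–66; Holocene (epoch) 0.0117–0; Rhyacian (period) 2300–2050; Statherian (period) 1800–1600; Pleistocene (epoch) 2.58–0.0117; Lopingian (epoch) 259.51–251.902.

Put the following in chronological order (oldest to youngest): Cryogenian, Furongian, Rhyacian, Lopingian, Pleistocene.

The oldest of these is Rhyacian (starts 2300 Ma) and the youngest is Pleistocene (ends 0.0117 Ma).
In between, by decreasing start age: Cryogenian (720), Furongian (497), Lopingian (259.51).

Rhyacian, Cryogenian, Furongian, Lopingian, Pleistocene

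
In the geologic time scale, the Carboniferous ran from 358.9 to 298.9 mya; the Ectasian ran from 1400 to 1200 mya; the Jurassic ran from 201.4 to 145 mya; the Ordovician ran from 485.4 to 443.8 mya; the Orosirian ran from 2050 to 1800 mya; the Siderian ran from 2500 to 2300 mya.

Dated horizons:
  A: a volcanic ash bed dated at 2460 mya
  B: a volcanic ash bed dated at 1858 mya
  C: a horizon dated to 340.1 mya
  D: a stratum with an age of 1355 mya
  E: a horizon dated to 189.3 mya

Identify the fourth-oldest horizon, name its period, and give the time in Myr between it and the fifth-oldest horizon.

Larger Ma means older, so oldest first: A 2460 > B 1858 > D 1355 > C 340.1 > E 189.3.
Counting 4 along gives C (340.1 Ma); the excerpt puts that inside the Carboniferous, 358.9–298.9 Ma.
Next in line is E (189.3 Ma), and 340.1 − 189.3 = 150.8 Myr.

C, in the Carboniferous; 150.8 million years to E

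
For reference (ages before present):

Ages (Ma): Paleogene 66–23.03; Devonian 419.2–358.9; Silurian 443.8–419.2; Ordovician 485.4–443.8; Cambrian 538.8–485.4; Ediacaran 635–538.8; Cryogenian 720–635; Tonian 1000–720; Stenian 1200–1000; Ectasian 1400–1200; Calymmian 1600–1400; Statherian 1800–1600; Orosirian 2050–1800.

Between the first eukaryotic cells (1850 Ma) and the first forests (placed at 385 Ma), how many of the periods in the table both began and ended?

10

1850 Ma sits inside the Orosirian (2050–1800) and 385 Ma inside the Devonian (419.2–358.9); neither of those is wholly between the two dates.
The listed periods lying completely between them are Statherian, Calymmian, Ectasian, Stenian, Tonian, Cryogenian, Ediacaran, Cambrian, Ordovician, Silurian — 10 in all.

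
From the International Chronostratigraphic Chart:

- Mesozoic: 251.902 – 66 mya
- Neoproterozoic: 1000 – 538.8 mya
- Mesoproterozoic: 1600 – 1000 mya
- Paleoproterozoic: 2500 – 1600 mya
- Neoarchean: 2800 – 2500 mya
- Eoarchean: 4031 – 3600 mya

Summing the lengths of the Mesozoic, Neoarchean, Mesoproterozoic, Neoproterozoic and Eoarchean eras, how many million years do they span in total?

1978.102 million years

Duration is start − end for each: (251.902 − 66) + (2800 − 2500) + (1600 − 1000) + (1000 − 538.8) + (4031 − 3600).
That is 185.902 + 300 + 600 + 461.2 + 431, which totals 1978.102 million years.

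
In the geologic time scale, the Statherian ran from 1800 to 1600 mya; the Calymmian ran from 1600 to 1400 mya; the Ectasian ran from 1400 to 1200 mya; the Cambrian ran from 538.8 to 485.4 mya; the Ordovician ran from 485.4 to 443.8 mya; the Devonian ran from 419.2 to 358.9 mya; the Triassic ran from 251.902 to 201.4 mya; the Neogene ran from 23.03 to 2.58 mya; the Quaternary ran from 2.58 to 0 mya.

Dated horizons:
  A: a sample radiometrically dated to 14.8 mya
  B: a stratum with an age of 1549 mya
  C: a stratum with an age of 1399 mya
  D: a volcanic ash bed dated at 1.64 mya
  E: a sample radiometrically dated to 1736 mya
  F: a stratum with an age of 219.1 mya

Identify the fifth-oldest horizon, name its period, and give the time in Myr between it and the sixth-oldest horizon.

A, in the Neogene; 13.16 million years to D

Sorted oldest-first by Ma: E (1736), B (1549), C (1399), F (219.1), A (14.8), D (1.64).
The fifth oldest is A at 14.8 Ma, which lies in 23.03–2.58 Ma: the Neogene.
The sixth oldest is D at 1.64 Ma; separation = |14.8 − 1.64| = 13.16 Myr.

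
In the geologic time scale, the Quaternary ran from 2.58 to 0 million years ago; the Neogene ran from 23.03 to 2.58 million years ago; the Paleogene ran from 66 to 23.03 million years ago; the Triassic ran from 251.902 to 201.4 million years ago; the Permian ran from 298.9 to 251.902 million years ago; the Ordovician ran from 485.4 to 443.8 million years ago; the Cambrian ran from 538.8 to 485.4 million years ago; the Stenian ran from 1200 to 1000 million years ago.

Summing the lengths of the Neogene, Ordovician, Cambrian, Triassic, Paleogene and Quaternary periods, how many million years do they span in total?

211.502 million years

Each duration: Neogene = 20.45; Ordovician = 41.6; Cambrian = 53.4; Triassic = 50.502; Paleogene = 42.97; Quaternary = 2.58.
Sum: 20.45 + 41.6 + 53.4 + 50.502 + 42.97 + 2.58 = 211.502 Myr.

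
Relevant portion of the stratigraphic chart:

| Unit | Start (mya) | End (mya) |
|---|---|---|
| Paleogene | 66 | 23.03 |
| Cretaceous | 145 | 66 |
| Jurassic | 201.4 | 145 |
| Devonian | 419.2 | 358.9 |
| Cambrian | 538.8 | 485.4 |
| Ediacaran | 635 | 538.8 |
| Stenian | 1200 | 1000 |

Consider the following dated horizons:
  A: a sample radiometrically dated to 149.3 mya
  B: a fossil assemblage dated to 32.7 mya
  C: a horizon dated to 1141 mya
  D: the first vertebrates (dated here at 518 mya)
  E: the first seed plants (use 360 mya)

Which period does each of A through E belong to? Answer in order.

Match each age against the start–end ranges in the excerpt: A = 149.3 Ma → Jurassic (201.4–145); B = 32.7 Ma → Paleogene (66–23.03); C = 1141 Ma → Stenian (1200–1000); D = 518 Ma → Cambrian (538.8–485.4); E = 360 Ma → Devonian (419.2–358.9).

A — Jurassic; B — Paleogene; C — Stenian; D — Cambrian; E — Devonian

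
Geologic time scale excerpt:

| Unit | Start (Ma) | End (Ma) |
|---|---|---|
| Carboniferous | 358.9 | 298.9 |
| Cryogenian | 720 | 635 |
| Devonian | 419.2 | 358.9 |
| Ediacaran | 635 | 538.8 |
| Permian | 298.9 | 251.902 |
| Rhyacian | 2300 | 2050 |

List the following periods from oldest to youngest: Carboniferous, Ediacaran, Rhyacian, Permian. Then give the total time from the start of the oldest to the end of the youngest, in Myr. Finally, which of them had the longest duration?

Rhyacian → Ediacaran → Carboniferous → Permian; total span 2048.098 Myr; longest is Rhyacian

From the excerpt: Carboniferous 358.9–298.9; Ediacaran 635–538.8; Rhyacian 2300–2050; Permian 298.9–251.902 (Ma).
Larger Ma is earlier, so the oldest is Rhyacian and the youngest is Permian; oldest to youngest: Rhyacian, Ediacaran, Carboniferous, Permian.
Oldest start 2300 minus youngest end 251.902 gives 2048.098 Myr overall.
Individual lengths (start − end): Permian 46.998; Ediacaran 96.2; Carboniferous 60; Rhyacian 250. The largest is Rhyacian at 250 Myr.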